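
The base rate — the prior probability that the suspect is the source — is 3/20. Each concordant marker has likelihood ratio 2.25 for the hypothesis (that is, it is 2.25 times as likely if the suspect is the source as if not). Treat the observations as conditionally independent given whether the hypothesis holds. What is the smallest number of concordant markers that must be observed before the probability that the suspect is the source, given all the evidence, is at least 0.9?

5

Prior odds = 0.15/0.85 = 3/17.
Likelihood ratio per concordant marker = 2.25.
Target odds: 0.9 ÷ 0.1 = 9.
Require 2.25ⁿ ≥ 9 ÷ (3/17) = 51.
2.25⁴ = 25.62890625 falls short of 51 but 2.25⁵ = 59049/1024 reaches it, so n = 5.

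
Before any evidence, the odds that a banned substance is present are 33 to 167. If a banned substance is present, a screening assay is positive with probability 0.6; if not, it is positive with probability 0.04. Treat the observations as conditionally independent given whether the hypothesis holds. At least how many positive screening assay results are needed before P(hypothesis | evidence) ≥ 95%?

Prior odds = 33/167.
Likelihood ratio of a positive = 0.6/0.04 = 15.
Target posterior odds = 0.95/0.05 = 19.
Need (33/167) × 15ⁿ ≥ 19, i.e. 15ⁿ ≥ 3173/33.
15¹ = 15 falls short of 3173/33 but 15² = 225 reaches it, so n = 2.

2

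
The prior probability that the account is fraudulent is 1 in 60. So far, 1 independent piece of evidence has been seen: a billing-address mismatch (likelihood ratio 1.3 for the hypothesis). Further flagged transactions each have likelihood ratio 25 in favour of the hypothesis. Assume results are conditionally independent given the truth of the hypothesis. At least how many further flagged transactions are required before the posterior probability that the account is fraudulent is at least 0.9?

2

Prior odds = (1/60)/(59/60) = 1/59.
Bayes factor of the evidence already in hand = 1.3.
Odds after that evidence = (1/59) × 1.3 = 13/590.
Target odds = 0.9/0.1 = 9.
Need 25ⁿ ≥ 9 ÷ (13/590) = 5310/13.
25¹ = 25 falls short of 5310/13 but 25² = 625 reaches it, so n = 2.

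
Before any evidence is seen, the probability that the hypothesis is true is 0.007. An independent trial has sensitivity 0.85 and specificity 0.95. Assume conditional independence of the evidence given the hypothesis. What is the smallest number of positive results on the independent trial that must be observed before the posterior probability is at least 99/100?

Prior odds = 0.007/0.993 = 7/993.
False-positive rate = 1 − 0.95 = 0.05; likelihood ratio of a positive = 0.85/0.05 = 17.
Target posterior odds = 0.99/0.01 = 99.
Need (7/993) × 17ⁿ ≥ 99, i.e. 17ⁿ ≥ 98307/7.
17³ = 4913 falls short of 98307/7 but 17⁴ = 83521 reaches it, so n = 4.

4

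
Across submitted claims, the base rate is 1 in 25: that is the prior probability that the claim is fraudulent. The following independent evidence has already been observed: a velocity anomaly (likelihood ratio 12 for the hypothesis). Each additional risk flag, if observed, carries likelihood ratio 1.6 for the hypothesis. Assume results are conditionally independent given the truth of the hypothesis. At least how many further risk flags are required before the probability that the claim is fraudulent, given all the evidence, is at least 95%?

8

Prior odds = 0.04/0.96 = 1/24.
Bayes factor of the evidence already in hand = 12.
Odds after that evidence = (1/24) × 12 = 0.5.
Target odds = 0.95/0.05 = 19.
Need 1.6ⁿ ≥ 19 ÷ 0.5 = 38.
1.6⁷ = 2097152/78125 falls short of 38 but 1.6⁸ = 16777216/390625 reaches it, so n = 8.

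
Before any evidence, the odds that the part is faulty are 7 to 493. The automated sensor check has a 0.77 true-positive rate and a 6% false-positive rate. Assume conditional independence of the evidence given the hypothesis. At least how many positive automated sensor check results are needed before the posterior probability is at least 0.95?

3

Prior odds = 7/493.
Likelihood ratio of a positive result = 0.77/0.06 = 77/6.
Target posterior odds = 0.95/0.05 = 19.
Require (77/6)ⁿ ≥ 19 ÷ (7/493) = 9367/7.
(77/6)² = 5929/36 falls short of 9367/7 but (77/6)³ = 456533/216 reaches it, so n = 3.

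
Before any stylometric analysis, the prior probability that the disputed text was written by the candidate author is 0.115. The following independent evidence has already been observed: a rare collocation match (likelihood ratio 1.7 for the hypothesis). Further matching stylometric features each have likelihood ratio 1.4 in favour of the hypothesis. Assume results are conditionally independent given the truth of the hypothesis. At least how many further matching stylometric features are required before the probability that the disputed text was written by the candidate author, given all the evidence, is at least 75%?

Prior odds = 0.115/0.885 = 23/177.
Bayes factor of the evidence already in hand = 1.7.
Odds after that evidence = (23/177) × 1.7 = 391/1770.
Target odds = 0.75/0.25 = 3.
Need 1.4ⁿ ≥ 3 ÷ (391/1770) = 5310/391.
1.4⁷ = 823543/78125 falls short of 5310/391 but 1.4⁸ = 5764801/390625 reaches it, so n = 8.

8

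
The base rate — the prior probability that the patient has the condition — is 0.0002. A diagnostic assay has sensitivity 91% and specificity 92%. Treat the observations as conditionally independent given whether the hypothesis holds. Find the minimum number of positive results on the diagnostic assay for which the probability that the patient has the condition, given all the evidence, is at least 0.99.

Prior odds = 0.0002/0.9998 = 1/4999.
False-positive rate = 1 − 0.92 = 0.08; likelihood ratio of a positive = 0.91/0.08 = 11.375.
Target odds: 0.99 ÷ 0.01 = 99.
Need (1/4999) × 11.375ⁿ ≥ 99, i.e. 11.375ⁿ ≥ 494901.
11.375⁵ ≈190439 falls short of 494901 but 11.375⁶ ≈2.16625e+06 reaches it, so n = 6.

6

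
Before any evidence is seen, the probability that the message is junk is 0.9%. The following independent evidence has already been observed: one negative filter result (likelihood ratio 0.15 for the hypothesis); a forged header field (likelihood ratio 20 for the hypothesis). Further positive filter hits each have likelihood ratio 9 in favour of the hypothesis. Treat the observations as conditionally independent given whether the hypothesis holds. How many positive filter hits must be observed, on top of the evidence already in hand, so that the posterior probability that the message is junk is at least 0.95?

3

Prior odds = 0.009/0.991 = 9/991.
Combined Bayes factor of the evidence already in hand = 0.15 × 20 = 3.
Odds after that evidence = (9/991) × 3 = 27/991.
Target odds = 0.95/0.05 = 19.
Need 9ⁿ ≥ 19 ÷ (27/991) = 18829/27.
9² = 81 falls short of 18829/27 but 9³ = 729 reaches it, so n = 3.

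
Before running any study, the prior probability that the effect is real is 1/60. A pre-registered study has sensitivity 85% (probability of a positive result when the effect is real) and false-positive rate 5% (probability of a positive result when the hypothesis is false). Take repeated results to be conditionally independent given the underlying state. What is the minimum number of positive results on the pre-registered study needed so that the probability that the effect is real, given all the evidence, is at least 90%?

3

Prior odds = (1/60)/(59/60) = 1/59.
Likelihood ratio of a positive result = 0.85/0.05 = 17.
Target posterior odds = 0.9/0.1 = 9.
Require 17ⁿ ≥ 9 ÷ (1/59) = 531.
17² = 289 falls short of 531 but 17³ = 4913 reaches it, so n = 3.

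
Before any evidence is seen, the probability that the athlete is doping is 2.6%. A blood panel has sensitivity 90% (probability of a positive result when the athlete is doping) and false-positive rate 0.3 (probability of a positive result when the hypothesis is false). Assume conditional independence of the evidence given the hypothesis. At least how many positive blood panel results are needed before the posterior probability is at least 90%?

6

Prior odds = 0.026/0.974 = 13/487.
Likelihood ratio of a positive result = 0.9/0.3 = 3.
Target odds: 0.9 ÷ 0.1 = 9.
Require 3ⁿ ≥ 9 ÷ (13/487) = 4383/13.
3⁵ = 243 falls short of 4383/13 but 3⁶ = 729 reaches it, so n = 6.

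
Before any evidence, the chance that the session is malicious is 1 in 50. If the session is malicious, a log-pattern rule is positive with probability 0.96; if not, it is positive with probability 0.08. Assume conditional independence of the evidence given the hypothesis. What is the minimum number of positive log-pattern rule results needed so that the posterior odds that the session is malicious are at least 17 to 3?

Prior odds = 0.02/0.98 = 1/49.
Likelihood ratio of a positive = 0.96/0.08 = 12.
Target odds = 17/3.
Need (1/49) × 12ⁿ ≥ 17/3, i.e. 12ⁿ ≥ 833/3.
12² = 144 falls short of 833/3 but 12³ = 1728 reaches it, so n = 3.

3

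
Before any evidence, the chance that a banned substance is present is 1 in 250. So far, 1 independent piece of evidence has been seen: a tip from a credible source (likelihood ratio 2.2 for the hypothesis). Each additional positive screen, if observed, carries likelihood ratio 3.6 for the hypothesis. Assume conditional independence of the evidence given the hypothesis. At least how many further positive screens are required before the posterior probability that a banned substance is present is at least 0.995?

Prior odds = 0.004/0.996 = 1/249.
Bayes factor of the evidence already in hand = 2.2.
Odds after that evidence = (1/249) × 2.2 = 11/1245.
Target odds = 0.995/0.005 = 199.
Need 3.6ⁿ ≥ 199 ÷ (11/1245) = 247755/11.
3.6⁷ = 612220032/78125 falls short of 247755/11 but 3.6⁸ ≈28211.1 reaches it, so n = 8.

8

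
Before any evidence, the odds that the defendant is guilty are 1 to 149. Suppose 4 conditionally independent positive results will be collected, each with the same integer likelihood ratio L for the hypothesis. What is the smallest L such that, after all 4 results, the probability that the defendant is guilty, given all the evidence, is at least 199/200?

Prior odds = 1/149.
Target odds = 0.995/0.005 = 199.
Need L⁴ ≥ 199 ÷ (1/149) = 29651.
13⁴ = 28561 < 29651 ≤ 38416 = 14⁴, so L = 14.

14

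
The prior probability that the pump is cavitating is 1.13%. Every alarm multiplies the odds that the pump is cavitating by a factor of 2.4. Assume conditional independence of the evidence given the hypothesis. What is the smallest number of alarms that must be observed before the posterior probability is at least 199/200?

Prior odds = 0.0113/0.9887 = 113/9887.
Likelihood ratio per alarm = 2.4.
Target posterior odds = 0.995/0.005 = 199.
Require 2.4ⁿ ≥ 199 ÷ (113/9887) = 1967513/113.
2.4¹¹ ≈15216.8 falls short of 1967513/113 but 2.4¹² ≈36520.3 reaches it, so n = 12.

12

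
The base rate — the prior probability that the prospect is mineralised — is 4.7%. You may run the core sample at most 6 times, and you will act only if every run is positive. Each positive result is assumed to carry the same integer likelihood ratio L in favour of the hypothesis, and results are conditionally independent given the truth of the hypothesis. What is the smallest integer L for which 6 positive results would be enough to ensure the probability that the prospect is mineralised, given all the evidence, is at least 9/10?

3

Prior odds = 0.047/0.953 = 47/953.
Target odds = 0.9/0.1 = 9.
Need L⁶ ≥ 9 ÷ (47/953) = 8577/47.
2⁶ = 64 < 8577/47 ≤ 729 = 3⁶, so L = 3.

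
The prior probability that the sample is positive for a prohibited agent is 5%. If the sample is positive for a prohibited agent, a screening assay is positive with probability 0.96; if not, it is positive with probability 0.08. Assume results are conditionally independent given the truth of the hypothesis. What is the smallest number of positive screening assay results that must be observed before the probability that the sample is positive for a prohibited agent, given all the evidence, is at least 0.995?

4

Prior odds = 0.05/0.95 = 1/19.
Likelihood ratio of a positive = 0.96/0.08 = 12.
Target odds: 0.995 ÷ 0.005 = 199.
Need (1/19) × 12ⁿ ≥ 199, i.e. 12ⁿ ≥ 3781.
12³ = 1728 falls short of 3781 but 12⁴ = 20736 reaches it, so n = 4.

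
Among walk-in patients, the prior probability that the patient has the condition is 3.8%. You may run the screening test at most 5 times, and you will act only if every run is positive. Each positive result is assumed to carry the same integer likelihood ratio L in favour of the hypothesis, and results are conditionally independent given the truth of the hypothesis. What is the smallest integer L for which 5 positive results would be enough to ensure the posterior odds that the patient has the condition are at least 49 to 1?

5

Prior odds = 0.038/0.962 = 19/481.
Target odds = 49.
Need L⁵ ≥ 49 ÷ (19/481) = 23569/19.
4⁵ = 1024 < 23569/19 ≤ 3125 = 5⁵, so L = 5.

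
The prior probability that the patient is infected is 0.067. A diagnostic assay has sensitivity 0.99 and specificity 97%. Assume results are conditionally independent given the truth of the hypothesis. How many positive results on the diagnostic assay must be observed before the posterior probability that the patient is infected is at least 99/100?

3

Prior odds: 0.067 ÷ 0.933 = 67/933.
False-positive rate = 1 − 0.97 = 0.03; likelihood ratio of a positive = 0.99/0.03 = 33.
Target odds: 0.99 ÷ 0.01 = 99.
Need (67/933) × 33ⁿ ≥ 99, i.e. 33ⁿ ≥ 92367/67.
33² = 1089 falls short of 92367/67 but 33³ = 35937 reaches it, so n = 3.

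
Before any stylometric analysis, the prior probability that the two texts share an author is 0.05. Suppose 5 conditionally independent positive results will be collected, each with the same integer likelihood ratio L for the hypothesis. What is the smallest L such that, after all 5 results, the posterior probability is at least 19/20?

4

Prior odds = 0.05/0.95 = 1/19.
Target odds = 0.95/0.05 = 19.
Need L⁵ ≥ 19 ÷ (1/19) = 361.
3⁵ = 243 < 361 ≤ 1024 = 4⁵, so L = 4.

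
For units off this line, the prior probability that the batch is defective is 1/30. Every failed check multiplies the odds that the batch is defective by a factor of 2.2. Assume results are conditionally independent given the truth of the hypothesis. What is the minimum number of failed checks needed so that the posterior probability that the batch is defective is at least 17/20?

7

Prior odds: (1/30) ÷ (29/30) = 1/29.
Likelihood ratio per failed check = 2.2.
Target posterior odds = 0.85/0.15 = 17/3.
Require 2.2ⁿ ≥ 17/3 ÷ (1/29) = 493/3.
2.2⁶ = 1771561/15625 falls short of 493/3 but 2.2⁷ = 19487171/78125 reaches it, so n = 7.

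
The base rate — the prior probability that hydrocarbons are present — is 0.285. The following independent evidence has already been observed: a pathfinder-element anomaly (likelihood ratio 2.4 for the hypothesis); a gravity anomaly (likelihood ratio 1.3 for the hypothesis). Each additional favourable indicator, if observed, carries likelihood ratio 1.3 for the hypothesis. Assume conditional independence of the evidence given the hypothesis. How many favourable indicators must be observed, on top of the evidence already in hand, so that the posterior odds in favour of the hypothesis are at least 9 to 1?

8

Prior odds = 0.285/0.715 = 57/143.
Combined Bayes factor of the evidence already in hand = 2.4 × 1.3 = 3.12.
Odds after that evidence = (57/143) × 3.12 = 342/275.
Target odds = 9.
Need 1.3ⁿ ≥ 9 ÷ (342/275) = 275/38.
1.3⁷ = 62748517/10000000 falls short of 275/38 but 1.3⁸ = 815730721/100000000 reaches it, so n = 8.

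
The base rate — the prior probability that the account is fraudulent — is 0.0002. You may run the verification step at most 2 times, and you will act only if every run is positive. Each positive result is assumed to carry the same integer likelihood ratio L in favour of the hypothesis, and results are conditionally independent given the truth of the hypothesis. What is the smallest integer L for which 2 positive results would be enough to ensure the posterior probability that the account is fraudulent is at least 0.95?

309

Prior odds = 0.0002/0.9998 = 1/4999.
Target odds = 0.95/0.05 = 19.
Need L² ≥ 19 ÷ (1/4999) = 94981.
308² = 94864 < 94981 ≤ 95481 = 309², so L = 309.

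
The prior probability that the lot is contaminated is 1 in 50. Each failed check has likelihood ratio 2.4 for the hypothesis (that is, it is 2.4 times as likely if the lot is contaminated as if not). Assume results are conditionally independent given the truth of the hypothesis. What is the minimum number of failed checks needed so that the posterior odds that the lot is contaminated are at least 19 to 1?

Prior odds = 0.02/0.98 = 1/49.
Likelihood ratio per failed check = 2.4.
Target odds = 19.
Require 2.4ⁿ ≥ 19 ÷ (1/49) = 931.
2.4⁷ = 35831808/78125 falls short of 931 but 2.4⁸ = 429981696/390625 reaches it, so n = 8.

8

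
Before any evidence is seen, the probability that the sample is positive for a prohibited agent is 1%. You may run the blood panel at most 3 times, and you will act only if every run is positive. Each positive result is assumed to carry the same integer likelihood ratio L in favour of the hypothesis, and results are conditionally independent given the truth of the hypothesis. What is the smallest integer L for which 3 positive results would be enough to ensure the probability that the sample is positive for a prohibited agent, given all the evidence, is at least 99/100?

Prior odds = 0.01/0.99 = 1/99.
Target odds = 0.99/0.01 = 99.
Need L³ ≥ 99 ÷ (1/99) = 9801.
21³ = 9261 < 9801 ≤ 10648 = 22³, so L = 22.

22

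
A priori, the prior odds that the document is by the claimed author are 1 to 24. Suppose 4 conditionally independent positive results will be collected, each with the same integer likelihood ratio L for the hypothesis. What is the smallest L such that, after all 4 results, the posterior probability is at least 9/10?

Prior odds = 1/24.
Target odds = 0.9/0.1 = 9.
Need L⁴ ≥ 9 ÷ (1/24) = 216.
3⁴ = 81 < 216 ≤ 256 = 4⁴, so L = 4.

4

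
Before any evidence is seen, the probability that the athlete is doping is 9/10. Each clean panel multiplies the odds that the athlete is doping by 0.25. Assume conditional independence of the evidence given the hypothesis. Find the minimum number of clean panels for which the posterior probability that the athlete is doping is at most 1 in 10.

Prior odds: 0.9 ÷ 0.1 = 9.
Likelihood ratio per clean panel = 0.25.
Target posterior odds = 0.1/0.9 = 1/9.
Require 0.25ⁿ ≤ 1/9 ÷ 9 = 1/81.
0.25³ = 0.015625 is still above 1/81 but 0.25⁴ = 0.00390625 is at or below it, so n = 4.

4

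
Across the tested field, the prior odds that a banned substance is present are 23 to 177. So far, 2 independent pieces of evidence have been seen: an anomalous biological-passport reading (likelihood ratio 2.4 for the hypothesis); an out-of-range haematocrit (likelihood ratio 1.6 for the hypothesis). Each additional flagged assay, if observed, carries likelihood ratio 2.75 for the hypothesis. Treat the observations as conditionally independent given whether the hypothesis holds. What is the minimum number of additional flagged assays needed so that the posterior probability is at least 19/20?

4

Prior odds = 23/177.
Combined Bayes factor of the evidence already in hand = 2.4 × 1.6 = 3.84.
Odds after that evidence = (23/177) × 3.84 = 736/1475.
Target odds = 0.95/0.05 = 19.
Need 2.75ⁿ ≥ 19 ÷ (736/1475) = 28025/736.
2.75³ = 20.796875 falls short of 28025/736 but 2.75⁴ = 57.19140625 reaches it, so n = 4.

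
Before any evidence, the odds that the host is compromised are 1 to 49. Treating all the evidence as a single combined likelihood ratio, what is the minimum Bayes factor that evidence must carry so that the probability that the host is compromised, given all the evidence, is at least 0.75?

Prior odds = 1/49.
Target odds = 0.75/0.25 = 3.
Required Bayes factor = 3 ÷ (1/49) = 147.

147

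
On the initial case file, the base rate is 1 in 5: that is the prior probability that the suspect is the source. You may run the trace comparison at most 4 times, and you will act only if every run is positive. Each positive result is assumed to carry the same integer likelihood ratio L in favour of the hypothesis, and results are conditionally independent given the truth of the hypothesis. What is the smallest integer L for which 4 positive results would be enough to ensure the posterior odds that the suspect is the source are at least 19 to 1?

3

Prior odds = 0.2/0.8 = 0.25.
Target odds = 19.
Need L⁴ ≥ 19 ÷ 0.25 = 76.
2⁴ = 16 < 76 ≤ 81 = 3⁴, so L = 3.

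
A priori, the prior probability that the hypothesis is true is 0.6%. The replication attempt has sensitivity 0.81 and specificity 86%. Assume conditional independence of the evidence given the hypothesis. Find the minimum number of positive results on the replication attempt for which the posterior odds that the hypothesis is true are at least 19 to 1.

Prior odds: 0.006 ÷ 0.994 = 3/497.
False-positive rate = 1 − 0.86 = 0.14; likelihood ratio of a positive = 0.81/0.14 = 81/14.
Target odds = 19.
Need (3/497) × (81/14)ⁿ ≥ 19, i.e. (81/14)ⁿ ≥ 9443/3.
(81/14)⁴ = 43046721/38416 falls short of 9443/3 but (81/14)⁵ ≈6483.13 reaches it, so n = 5.

5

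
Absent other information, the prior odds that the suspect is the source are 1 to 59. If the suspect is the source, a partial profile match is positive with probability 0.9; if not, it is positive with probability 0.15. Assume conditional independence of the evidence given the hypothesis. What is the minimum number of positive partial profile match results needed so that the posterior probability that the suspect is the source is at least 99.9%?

Prior odds = 1/59.
Likelihood ratio of a positive = 0.9/0.15 = 6.
Target posterior odds = 0.999/0.001 = 999.
Need (1/59) × 6ⁿ ≥ 999, i.e. 6ⁿ ≥ 58941.
6⁶ = 46656 falls short of 58941 but 6⁷ = 279936 reaches it, so n = 7.

7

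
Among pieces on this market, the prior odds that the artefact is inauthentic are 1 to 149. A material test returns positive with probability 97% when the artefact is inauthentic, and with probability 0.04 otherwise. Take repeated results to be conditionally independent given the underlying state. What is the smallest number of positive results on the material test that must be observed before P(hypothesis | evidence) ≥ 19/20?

3

Prior odds = 1/149.
Likelihood ratio of a positive result = 0.97/0.04 = 24.25.
Target posterior odds = 0.95/0.05 = 19.
Need (1/149) × 24.25ⁿ ≥ 19, i.e. 24.25ⁿ ≥ 2831.
24.25² = 588.0625 falls short of 2831 but 24.25³ = 912673/64 reaches it, so n = 3.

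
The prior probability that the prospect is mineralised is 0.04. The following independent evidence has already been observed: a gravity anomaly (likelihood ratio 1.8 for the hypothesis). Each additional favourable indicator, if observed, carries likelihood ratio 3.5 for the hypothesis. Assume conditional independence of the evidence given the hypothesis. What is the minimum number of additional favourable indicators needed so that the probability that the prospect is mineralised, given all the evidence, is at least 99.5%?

7

Prior odds = 0.04/0.96 = 1/24.
Bayes factor of the evidence already in hand = 1.8.
Odds after that evidence = (1/24) × 1.8 = 0.075.
Target odds = 0.995/0.005 = 199.
Need 3.5ⁿ ≥ 199 ÷ 0.075 = 7960/3.
3.5⁶ = 1838.265625 falls short of 7960/3 but 3.5⁷ = 823543/128 reaches it, so n = 7.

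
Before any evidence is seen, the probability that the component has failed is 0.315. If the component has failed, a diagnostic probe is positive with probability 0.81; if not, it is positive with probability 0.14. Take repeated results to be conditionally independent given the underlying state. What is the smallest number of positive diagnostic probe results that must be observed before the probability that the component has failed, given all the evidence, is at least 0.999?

5

Prior odds: 0.315 ÷ 0.685 = 63/137.
Likelihood ratio of a positive = 0.81/0.14 = 81/14.
Target odds: 0.999 ÷ 0.001 = 999.
Require (81/14)ⁿ ≥ 999 ÷ (63/137) = 15207/7.
(81/14)⁴ = 43046721/38416 falls short of 15207/7 but (81/14)⁵ ≈6483.13 reaches it, so n = 5.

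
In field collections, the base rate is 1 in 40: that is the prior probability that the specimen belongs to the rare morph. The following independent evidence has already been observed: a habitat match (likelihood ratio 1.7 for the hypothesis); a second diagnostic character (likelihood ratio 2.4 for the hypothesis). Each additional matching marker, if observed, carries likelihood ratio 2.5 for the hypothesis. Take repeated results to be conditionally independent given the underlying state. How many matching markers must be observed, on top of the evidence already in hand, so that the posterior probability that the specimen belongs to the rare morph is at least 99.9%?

11

Prior odds = 0.025/0.975 = 1/39.
Combined Bayes factor of the evidence already in hand = 1.7 × 2.4 = 4.08.
Odds after that evidence = (1/39) × 4.08 = 34/325.
Target odds = 0.999/0.001 = 999.
Need 2.5ⁿ ≥ 999 ÷ (34/325) = 324675/34.
2.5¹⁰ = 9765625/1024 falls short of 324675/34 but 2.5¹¹ = 48828125/2048 reaches it, so n = 11.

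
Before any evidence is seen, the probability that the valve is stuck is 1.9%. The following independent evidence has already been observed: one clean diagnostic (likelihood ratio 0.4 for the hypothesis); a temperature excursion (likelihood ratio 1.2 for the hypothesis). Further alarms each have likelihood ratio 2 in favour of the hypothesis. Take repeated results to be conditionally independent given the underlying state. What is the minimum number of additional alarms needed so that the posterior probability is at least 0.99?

Prior odds = 0.019/0.981 = 19/981.
Combined Bayes factor of the evidence already in hand = 0.4 × 1.2 = 0.48.
Odds after that evidence = (19/981) × 0.48 = 76/8175.
Target odds = 0.99/0.01 = 99.
Need 2ⁿ ≥ 99 ÷ (76/8175) = 809325/76.
2¹³ = 8192 falls short of 809325/76 but 2¹⁴ = 16384 reaches it, so n = 14.

14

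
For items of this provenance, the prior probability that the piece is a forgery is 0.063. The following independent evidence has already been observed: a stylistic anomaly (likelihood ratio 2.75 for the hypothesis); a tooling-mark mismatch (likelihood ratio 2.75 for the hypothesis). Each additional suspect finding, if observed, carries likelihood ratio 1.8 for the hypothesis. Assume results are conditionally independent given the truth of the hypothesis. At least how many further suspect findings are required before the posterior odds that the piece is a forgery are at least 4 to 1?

4

Prior odds = 0.063/0.937 = 63/937.
Combined Bayes factor of the evidence already in hand = 2.75 × 2.75 = 7.5625.
Odds after that evidence = (63/937) × 7.5625 = 7623/14992.
Target odds = 4.
Need 1.8ⁿ ≥ 4 ÷ (7623/14992) = 59968/7623.
1.8³ = 5.832 falls short of 59968/7623 but 1.8⁴ = 10.4976 reaches it, so n = 4.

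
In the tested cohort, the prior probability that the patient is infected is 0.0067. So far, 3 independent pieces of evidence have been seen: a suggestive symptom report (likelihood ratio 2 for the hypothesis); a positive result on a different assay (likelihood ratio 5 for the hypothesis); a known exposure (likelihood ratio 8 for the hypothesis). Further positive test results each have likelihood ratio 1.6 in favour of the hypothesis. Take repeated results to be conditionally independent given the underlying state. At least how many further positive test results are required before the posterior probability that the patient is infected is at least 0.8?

5

Prior odds = 0.0067/0.9933 = 67/9933.
Combined Bayes factor of the evidence already in hand = 2 × 5 × 8 = 80.
Odds after that evidence = (67/9933) × 80 = 5360/9933.
Target odds = 0.8/0.2 = 4.
Need 1.6ⁿ ≥ 4 ÷ (5360/9933) = 9933/1340.
1.6⁴ = 6.5536 falls short of 9933/1340 but 1.6⁵ = 10.48576 reaches it, so n = 5.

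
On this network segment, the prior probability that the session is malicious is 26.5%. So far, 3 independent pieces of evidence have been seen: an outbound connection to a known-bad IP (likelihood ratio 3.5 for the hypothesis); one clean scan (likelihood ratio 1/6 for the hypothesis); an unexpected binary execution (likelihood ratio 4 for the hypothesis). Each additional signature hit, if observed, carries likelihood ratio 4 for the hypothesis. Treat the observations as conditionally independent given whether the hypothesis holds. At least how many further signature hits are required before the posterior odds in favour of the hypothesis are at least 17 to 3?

Prior odds = 0.265/0.735 = 53/147.
Combined Bayes factor of the evidence already in hand = 3.5 × (1/6) × 4 = 7/3.
Odds after that evidence = (53/147) × 7/3 = 53/63.
Target odds = 17/3.
Need 4ⁿ ≥ 17/3 ÷ (53/63) = 357/53.
4¹ = 4 falls short of 357/53 but 4² = 16 reaches it, so n = 2.

2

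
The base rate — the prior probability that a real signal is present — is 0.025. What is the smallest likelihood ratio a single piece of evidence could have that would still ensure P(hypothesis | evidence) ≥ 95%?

Prior odds = 0.025/0.975 = 1/39.
Target odds = 0.95/0.05 = 19.
Required Bayes factor = 19 ÷ (1/39) = 741.

741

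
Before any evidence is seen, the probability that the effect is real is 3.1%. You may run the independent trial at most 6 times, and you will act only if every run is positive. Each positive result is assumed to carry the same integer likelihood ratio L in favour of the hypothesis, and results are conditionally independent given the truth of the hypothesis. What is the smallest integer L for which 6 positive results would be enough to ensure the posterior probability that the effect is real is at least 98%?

Prior odds = 0.031/0.969 = 31/969.
Target odds = 0.98/0.02 = 49.
Need L⁶ ≥ 49 ÷ (31/969) = 47481/31.
3⁶ = 729 < 47481/31 ≤ 4096 = 4⁶, so L = 4.

4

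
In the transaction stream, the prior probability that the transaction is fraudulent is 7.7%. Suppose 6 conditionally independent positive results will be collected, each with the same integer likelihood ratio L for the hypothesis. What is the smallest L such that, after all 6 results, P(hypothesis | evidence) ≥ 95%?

Prior odds = 0.077/0.923 = 77/923.
Target odds = 0.95/0.05 = 19.
Need L⁶ ≥ 19 ÷ (77/923) = 17537/77.
2⁶ = 64 < 17537/77 ≤ 729 = 3⁶, so L = 3.

3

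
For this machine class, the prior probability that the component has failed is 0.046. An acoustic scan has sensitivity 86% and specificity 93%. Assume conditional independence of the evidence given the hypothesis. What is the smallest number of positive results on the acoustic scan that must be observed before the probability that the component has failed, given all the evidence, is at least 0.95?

Prior odds: 0.046 ÷ 0.954 = 23/477.
False-positive rate = 1 − 0.93 = 0.07; likelihood ratio of a positive = 0.86/0.07 = 86/7.
Target odds: 0.95 ÷ 0.05 = 19.
Need (23/477) × (86/7)ⁿ ≥ 19, i.e. (86/7)ⁿ ≥ 9063/23.
(86/7)² = 7396/49 falls short of 9063/23 but (86/7)³ = 636056/343 reaches it, so n = 3.

3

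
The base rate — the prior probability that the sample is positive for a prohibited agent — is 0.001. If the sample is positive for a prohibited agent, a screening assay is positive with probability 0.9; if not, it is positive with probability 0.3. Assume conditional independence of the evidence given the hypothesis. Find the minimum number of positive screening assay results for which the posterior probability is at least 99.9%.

13

Prior odds = 0.001/0.999 = 1/999.
Likelihood ratio of a positive = 0.9/0.3 = 3.
Target posterior odds = 0.999/0.001 = 999.
Require 3ⁿ ≥ 999 ÷ (1/999) = 998001.
3¹² = 531441 falls short of 998001 but 3¹³ = 1594323 reaches it, so n = 13.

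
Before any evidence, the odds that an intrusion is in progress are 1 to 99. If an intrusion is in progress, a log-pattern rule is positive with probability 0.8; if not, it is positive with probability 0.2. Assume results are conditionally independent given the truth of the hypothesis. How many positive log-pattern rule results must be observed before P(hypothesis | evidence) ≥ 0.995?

8

Prior odds = 1/99.
Likelihood ratio of a positive = 0.8/0.2 = 4.
Target posterior odds = 0.995/0.005 = 199.
Require 4ⁿ ≥ 199 ÷ (1/99) = 19701.
4⁷ = 16384 falls short of 19701 but 4⁸ = 65536 reaches it, so n = 8.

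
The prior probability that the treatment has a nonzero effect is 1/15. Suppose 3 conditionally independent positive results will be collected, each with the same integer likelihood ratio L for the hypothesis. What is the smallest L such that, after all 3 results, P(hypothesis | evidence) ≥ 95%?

Prior odds = (1/15)/(14/15) = 1/14.
Target odds = 0.95/0.05 = 19.
Need L³ ≥ 19 ÷ (1/14) = 266.
6³ = 216 < 266 ≤ 343 = 7³, so L = 7.

7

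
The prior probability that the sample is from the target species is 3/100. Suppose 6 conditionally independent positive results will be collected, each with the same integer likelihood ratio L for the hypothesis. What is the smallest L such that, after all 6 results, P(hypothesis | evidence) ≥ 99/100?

Prior odds = 0.03/0.97 = 3/97.
Target odds = 0.99/0.01 = 99.
Need L⁶ ≥ 99 ÷ (3/97) = 3201.
3⁶ = 729 < 3201 ≤ 4096 = 4⁶, so L = 4.

4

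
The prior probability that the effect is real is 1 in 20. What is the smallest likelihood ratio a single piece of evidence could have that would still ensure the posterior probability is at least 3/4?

57

Prior odds = 0.05/0.95 = 1/19.
Target odds = 0.75/0.25 = 3.
Required Bayes factor = 3 ÷ (1/19) = 57.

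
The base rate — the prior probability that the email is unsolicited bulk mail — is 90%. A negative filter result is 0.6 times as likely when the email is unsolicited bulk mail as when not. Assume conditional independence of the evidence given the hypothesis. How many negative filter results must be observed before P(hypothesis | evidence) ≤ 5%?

11

Prior odds: 0.9 ÷ 0.1 = 9.
Likelihood ratio per negative filter result = 0.6.
Target odds: 0.05 ÷ 0.95 = 1/19.
Require 0.6ⁿ ≤ 1/19 ÷ 9 = 1/171.
0.6¹⁰ = 59049/9765625 is still above 1/171 but 0.6¹¹ = 177147/48828125 is at or below it, so n = 11.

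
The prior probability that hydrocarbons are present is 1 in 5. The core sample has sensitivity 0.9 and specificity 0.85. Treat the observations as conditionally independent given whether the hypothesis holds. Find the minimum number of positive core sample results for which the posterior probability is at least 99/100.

4

Prior odds: 0.2 ÷ 0.8 = 0.25.
False-positive rate = 1 − 0.85 = 0.15; likelihood ratio of a positive = 0.9/0.15 = 6.
Target odds: 0.99 ÷ 0.01 = 99.
Require 6ⁿ ≥ 99 ÷ 0.25 = 396.
6³ = 216 falls short of 396 but 6⁴ = 1296 reaches it, so n = 4.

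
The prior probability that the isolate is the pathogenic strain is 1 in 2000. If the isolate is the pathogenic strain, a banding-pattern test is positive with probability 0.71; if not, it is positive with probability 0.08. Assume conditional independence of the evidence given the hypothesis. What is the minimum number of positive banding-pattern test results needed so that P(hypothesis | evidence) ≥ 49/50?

6

Prior odds: 0.0005 ÷ 0.9995 = 1/1999.
Likelihood ratio of a positive = 0.71/0.08 = 8.875.
Target posterior odds = 0.98/0.02 = 49.
Require 8.875ⁿ ≥ 49 ÷ (1/1999) = 97951.
8.875⁵ ≈55060.7 falls short of 97951 but 8.875⁶ ≈488664 reaches it, so n = 6.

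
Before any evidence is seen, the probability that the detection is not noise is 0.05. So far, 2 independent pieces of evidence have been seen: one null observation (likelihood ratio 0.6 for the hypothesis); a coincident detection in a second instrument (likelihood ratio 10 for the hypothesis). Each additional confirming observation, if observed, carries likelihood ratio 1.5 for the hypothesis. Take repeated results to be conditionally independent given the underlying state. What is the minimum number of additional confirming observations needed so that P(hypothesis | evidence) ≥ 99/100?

Prior odds = 0.05/0.95 = 1/19.
Combined Bayes factor of the evidence already in hand = 0.6 × 10 = 6.
Odds after that evidence = (1/19) × 6 = 6/19.
Target odds = 0.99/0.01 = 99.
Need 1.5ⁿ ≥ 99 ÷ (6/19) = 313.5.
1.5¹⁴ = 4782969/16384 falls short of 313.5 but 1.5¹⁵ = 14348907/32768 reaches it, so n = 15.

15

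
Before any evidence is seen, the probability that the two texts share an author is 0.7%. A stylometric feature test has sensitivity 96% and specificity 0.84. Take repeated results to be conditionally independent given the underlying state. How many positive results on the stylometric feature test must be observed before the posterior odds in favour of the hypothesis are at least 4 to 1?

Prior odds = 0.007/0.993 = 7/993.
False-positive rate = 1 − 0.84 = 0.16; likelihood ratio of a positive = 0.96/0.16 = 6.
Target odds = 4.
Require 6ⁿ ≥ 4 ÷ (7/993) = 3972/7.
6³ = 216 falls short of 3972/7 but 6⁴ = 1296 reaches it, so n = 4.

4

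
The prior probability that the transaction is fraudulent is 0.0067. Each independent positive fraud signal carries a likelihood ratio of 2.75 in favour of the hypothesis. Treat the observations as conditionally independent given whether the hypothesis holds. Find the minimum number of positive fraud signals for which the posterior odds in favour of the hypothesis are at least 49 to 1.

Prior odds = 0.0067/0.9933 = 67/9933.
Likelihood ratio per positive fraud signal = 2.75.
Target odds = 49.
Require 2.75ⁿ ≥ 49 ÷ (67/9933) = 486717/67.
2.75⁸ = 214358881/65536 falls short of 486717/67 but 2.75⁹ ≈8994.86 reaches it, so n = 9.

9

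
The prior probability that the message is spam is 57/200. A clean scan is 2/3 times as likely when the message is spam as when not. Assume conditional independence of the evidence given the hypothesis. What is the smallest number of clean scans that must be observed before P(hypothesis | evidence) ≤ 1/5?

Prior odds = 0.285/0.715 = 57/143.
Likelihood ratio per clean scan = 2/3.
Target odds: 0.2 ÷ 0.8 = 0.25.
Require (2/3)ⁿ ≤ 0.25 ÷ (57/143) = 143/228.
(2/3)¹ = 2/3 is still above 143/228 but (2/3)² = 4/9 is at or below it, so n = 2.

2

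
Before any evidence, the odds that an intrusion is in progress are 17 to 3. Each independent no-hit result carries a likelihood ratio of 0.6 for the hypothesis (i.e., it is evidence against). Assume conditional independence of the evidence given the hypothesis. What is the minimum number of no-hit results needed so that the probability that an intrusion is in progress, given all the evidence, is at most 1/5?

Prior odds = 17/3.
Likelihood ratio per no-hit result = 0.6.
Target posterior odds = 0.2/0.8 = 0.25.
Need (17/3) × 0.6ⁿ ≤ 0.25, i.e. 0.6ⁿ ≤ 3/68.
0.6⁶ = 729/15625 is still above 3/68 but 0.6⁷ = 2187/78125 is at or below it, so n = 7.

7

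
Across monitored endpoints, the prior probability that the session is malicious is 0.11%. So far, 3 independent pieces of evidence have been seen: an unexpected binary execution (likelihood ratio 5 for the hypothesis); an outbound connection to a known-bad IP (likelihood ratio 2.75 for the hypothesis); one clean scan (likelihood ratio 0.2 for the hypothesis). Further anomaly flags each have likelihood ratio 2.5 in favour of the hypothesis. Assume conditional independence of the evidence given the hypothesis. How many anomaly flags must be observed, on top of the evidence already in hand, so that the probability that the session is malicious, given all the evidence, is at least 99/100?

Prior odds = 0.0011/0.9989 = 11/9989.
Combined Bayes factor of the evidence already in hand = 5 × 2.75 × 0.2 = 2.75.
Odds after that evidence = (11/9989) × 2.75 = 121/39956.
Target odds = 0.99/0.01 = 99.
Need 2.5ⁿ ≥ 99 ÷ (121/39956) = 359604/11.
2.5¹¹ = 48828125/2048 falls short of 359604/11 but 2.5¹² = 244140625/4096 reaches it, so n = 12.

12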